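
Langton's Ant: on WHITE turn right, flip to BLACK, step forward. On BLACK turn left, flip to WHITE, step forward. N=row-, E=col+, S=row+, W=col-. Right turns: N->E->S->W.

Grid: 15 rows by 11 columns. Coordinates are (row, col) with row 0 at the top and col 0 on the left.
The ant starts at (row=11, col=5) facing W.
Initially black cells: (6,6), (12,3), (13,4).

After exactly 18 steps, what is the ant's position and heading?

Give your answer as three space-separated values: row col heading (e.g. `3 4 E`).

Answer: 12 6 E

Derivation:
Step 1: on WHITE (11,5): turn R to N, flip to black, move to (10,5). |black|=4
Step 2: on WHITE (10,5): turn R to E, flip to black, move to (10,6). |black|=5
Step 3: on WHITE (10,6): turn R to S, flip to black, move to (11,6). |black|=6
Step 4: on WHITE (11,6): turn R to W, flip to black, move to (11,5). |black|=7
Step 5: on BLACK (11,5): turn L to S, flip to white, move to (12,5). |black|=6
Step 6: on WHITE (12,5): turn R to W, flip to black, move to (12,4). |black|=7
Step 7: on WHITE (12,4): turn R to N, flip to black, move to (11,4). |black|=8
Step 8: on WHITE (11,4): turn R to E, flip to black, move to (11,5). |black|=9
Step 9: on WHITE (11,5): turn R to S, flip to black, move to (12,5). |black|=10
Step 10: on BLACK (12,5): turn L to E, flip to white, move to (12,6). |black|=9
Step 11: on WHITE (12,6): turn R to S, flip to black, move to (13,6). |black|=10
Step 12: on WHITE (13,6): turn R to W, flip to black, move to (13,5). |black|=11
Step 13: on WHITE (13,5): turn R to N, flip to black, move to (12,5). |black|=12
Step 14: on WHITE (12,5): turn R to E, flip to black, move to (12,6). |black|=13
Step 15: on BLACK (12,6): turn L to N, flip to white, move to (11,6). |black|=12
Step 16: on BLACK (11,6): turn L to W, flip to white, move to (11,5). |black|=11
Step 17: on BLACK (11,5): turn L to S, flip to white, move to (12,5). |black|=10
Step 18: on BLACK (12,5): turn L to E, flip to white, move to (12,6). |black|=9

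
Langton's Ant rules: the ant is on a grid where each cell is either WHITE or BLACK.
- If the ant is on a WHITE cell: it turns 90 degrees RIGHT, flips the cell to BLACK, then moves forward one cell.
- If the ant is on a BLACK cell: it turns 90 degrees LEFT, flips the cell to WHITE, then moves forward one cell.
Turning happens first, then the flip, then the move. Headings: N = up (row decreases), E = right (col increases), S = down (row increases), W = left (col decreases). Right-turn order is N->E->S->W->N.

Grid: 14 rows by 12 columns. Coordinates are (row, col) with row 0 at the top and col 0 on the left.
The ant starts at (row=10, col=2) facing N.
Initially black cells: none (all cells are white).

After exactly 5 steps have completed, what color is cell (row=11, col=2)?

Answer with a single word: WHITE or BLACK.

Answer: BLACK

Derivation:
Step 1: on WHITE (10,2): turn R to E, flip to black, move to (10,3). |black|=1
Step 2: on WHITE (10,3): turn R to S, flip to black, move to (11,3). |black|=2
Step 3: on WHITE (11,3): turn R to W, flip to black, move to (11,2). |black|=3
Step 4: on WHITE (11,2): turn R to N, flip to black, move to (10,2). |black|=4
Step 5: on BLACK (10,2): turn L to W, flip to white, move to (10,1). |black|=3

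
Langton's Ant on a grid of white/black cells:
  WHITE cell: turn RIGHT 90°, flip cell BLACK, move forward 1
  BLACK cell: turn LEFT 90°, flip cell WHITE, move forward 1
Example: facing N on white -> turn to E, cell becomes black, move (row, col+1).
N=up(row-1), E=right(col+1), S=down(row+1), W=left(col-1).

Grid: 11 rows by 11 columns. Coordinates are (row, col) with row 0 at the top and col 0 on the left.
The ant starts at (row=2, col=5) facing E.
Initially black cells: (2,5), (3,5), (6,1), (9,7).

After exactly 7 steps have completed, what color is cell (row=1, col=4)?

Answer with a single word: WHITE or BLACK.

Step 1: on BLACK (2,5): turn L to N, flip to white, move to (1,5). |black|=3
Step 2: on WHITE (1,5): turn R to E, flip to black, move to (1,6). |black|=4
Step 3: on WHITE (1,6): turn R to S, flip to black, move to (2,6). |black|=5
Step 4: on WHITE (2,6): turn R to W, flip to black, move to (2,5). |black|=6
Step 5: on WHITE (2,5): turn R to N, flip to black, move to (1,5). |black|=7
Step 6: on BLACK (1,5): turn L to W, flip to white, move to (1,4). |black|=6
Step 7: on WHITE (1,4): turn R to N, flip to black, move to (0,4). |black|=7

Answer: BLACK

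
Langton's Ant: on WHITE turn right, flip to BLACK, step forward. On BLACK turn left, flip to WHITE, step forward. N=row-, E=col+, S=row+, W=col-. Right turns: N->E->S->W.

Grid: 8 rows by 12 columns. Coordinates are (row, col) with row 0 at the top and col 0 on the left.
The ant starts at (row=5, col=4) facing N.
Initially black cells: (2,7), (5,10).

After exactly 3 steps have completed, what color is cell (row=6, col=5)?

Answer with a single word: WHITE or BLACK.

Step 1: on WHITE (5,4): turn R to E, flip to black, move to (5,5). |black|=3
Step 2: on WHITE (5,5): turn R to S, flip to black, move to (6,5). |black|=4
Step 3: on WHITE (6,5): turn R to W, flip to black, move to (6,4). |black|=5

Answer: BLACK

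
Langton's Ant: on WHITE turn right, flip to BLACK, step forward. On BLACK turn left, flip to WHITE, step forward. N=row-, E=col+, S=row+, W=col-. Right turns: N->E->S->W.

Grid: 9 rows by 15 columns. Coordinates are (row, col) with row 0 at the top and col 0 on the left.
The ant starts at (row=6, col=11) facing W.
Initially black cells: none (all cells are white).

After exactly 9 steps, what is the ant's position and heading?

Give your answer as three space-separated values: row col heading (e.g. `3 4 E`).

Step 1: on WHITE (6,11): turn R to N, flip to black, move to (5,11). |black|=1
Step 2: on WHITE (5,11): turn R to E, flip to black, move to (5,12). |black|=2
Step 3: on WHITE (5,12): turn R to S, flip to black, move to (6,12). |black|=3
Step 4: on WHITE (6,12): turn R to W, flip to black, move to (6,11). |black|=4
Step 5: on BLACK (6,11): turn L to S, flip to white, move to (7,11). |black|=3
Step 6: on WHITE (7,11): turn R to W, flip to black, move to (7,10). |black|=4
Step 7: on WHITE (7,10): turn R to N, flip to black, move to (6,10). |black|=5
Step 8: on WHITE (6,10): turn R to E, flip to black, move to (6,11). |black|=6
Step 9: on WHITE (6,11): turn R to S, flip to black, move to (7,11). |black|=7

Answer: 7 11 S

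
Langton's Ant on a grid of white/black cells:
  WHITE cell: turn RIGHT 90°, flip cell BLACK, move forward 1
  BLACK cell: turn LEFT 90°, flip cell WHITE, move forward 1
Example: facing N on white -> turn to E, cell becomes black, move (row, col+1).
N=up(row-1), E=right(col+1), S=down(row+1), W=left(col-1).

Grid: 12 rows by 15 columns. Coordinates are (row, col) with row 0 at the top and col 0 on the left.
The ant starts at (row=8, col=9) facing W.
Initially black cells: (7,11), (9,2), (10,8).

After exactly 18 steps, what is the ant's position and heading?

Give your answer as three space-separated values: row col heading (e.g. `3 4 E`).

Answer: 9 10 E

Derivation:
Step 1: on WHITE (8,9): turn R to N, flip to black, move to (7,9). |black|=4
Step 2: on WHITE (7,9): turn R to E, flip to black, move to (7,10). |black|=5
Step 3: on WHITE (7,10): turn R to S, flip to black, move to (8,10). |black|=6
Step 4: on WHITE (8,10): turn R to W, flip to black, move to (8,9). |black|=7
Step 5: on BLACK (8,9): turn L to S, flip to white, move to (9,9). |black|=6
Step 6: on WHITE (9,9): turn R to W, flip to black, move to (9,8). |black|=7
Step 7: on WHITE (9,8): turn R to N, flip to black, move to (8,8). |black|=8
Step 8: on WHITE (8,8): turn R to E, flip to black, move to (8,9). |black|=9
Step 9: on WHITE (8,9): turn R to S, flip to black, move to (9,9). |black|=10
Step 10: on BLACK (9,9): turn L to E, flip to white, move to (9,10). |black|=9
Step 11: on WHITE (9,10): turn R to S, flip to black, move to (10,10). |black|=10
Step 12: on WHITE (10,10): turn R to W, flip to black, move to (10,9). |black|=11
Step 13: on WHITE (10,9): turn R to N, flip to black, move to (9,9). |black|=12
Step 14: on WHITE (9,9): turn R to E, flip to black, move to (9,10). |black|=13
Step 15: on BLACK (9,10): turn L to N, flip to white, move to (8,10). |black|=12
Step 16: on BLACK (8,10): turn L to W, flip to white, move to (8,9). |black|=11
Step 17: on BLACK (8,9): turn L to S, flip to white, move to (9,9). |black|=10
Step 18: on BLACK (9,9): turn L to E, flip to white, move to (9,10). |black|=9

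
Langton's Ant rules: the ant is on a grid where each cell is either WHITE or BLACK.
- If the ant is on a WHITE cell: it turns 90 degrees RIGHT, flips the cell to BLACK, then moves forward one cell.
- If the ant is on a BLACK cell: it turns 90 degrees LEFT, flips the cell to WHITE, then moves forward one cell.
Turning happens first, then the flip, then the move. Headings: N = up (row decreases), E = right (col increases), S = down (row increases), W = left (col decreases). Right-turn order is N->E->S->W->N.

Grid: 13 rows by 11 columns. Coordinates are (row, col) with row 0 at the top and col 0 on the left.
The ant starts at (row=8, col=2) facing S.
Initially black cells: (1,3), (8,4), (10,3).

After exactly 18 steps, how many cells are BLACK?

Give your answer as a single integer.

Answer: 13

Derivation:
Step 1: on WHITE (8,2): turn R to W, flip to black, move to (8,1). |black|=4
Step 2: on WHITE (8,1): turn R to N, flip to black, move to (7,1). |black|=5
Step 3: on WHITE (7,1): turn R to E, flip to black, move to (7,2). |black|=6
Step 4: on WHITE (7,2): turn R to S, flip to black, move to (8,2). |black|=7
Step 5: on BLACK (8,2): turn L to E, flip to white, move to (8,3). |black|=6
Step 6: on WHITE (8,3): turn R to S, flip to black, move to (9,3). |black|=7
Step 7: on WHITE (9,3): turn R to W, flip to black, move to (9,2). |black|=8
Step 8: on WHITE (9,2): turn R to N, flip to black, move to (8,2). |black|=9
Step 9: on WHITE (8,2): turn R to E, flip to black, move to (8,3). |black|=10
Step 10: on BLACK (8,3): turn L to N, flip to white, move to (7,3). |black|=9
Step 11: on WHITE (7,3): turn R to E, flip to black, move to (7,4). |black|=10
Step 12: on WHITE (7,4): turn R to S, flip to black, move to (8,4). |black|=11
Step 13: on BLACK (8,4): turn L to E, flip to white, move to (8,5). |black|=10
Step 14: on WHITE (8,5): turn R to S, flip to black, move to (9,5). |black|=11
Step 15: on WHITE (9,5): turn R to W, flip to black, move to (9,4). |black|=12
Step 16: on WHITE (9,4): turn R to N, flip to black, move to (8,4). |black|=13
Step 17: on WHITE (8,4): turn R to E, flip to black, move to (8,5). |black|=14
Step 18: on BLACK (8,5): turn L to N, flip to white, move to (7,5). |black|=13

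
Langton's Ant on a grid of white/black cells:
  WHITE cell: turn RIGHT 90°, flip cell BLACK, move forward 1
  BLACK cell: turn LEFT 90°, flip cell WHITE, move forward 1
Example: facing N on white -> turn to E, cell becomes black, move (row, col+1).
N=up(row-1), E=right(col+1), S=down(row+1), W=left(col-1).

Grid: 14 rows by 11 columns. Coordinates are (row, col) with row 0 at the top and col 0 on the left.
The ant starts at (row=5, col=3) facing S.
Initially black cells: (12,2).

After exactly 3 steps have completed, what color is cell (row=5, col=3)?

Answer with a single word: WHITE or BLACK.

Step 1: on WHITE (5,3): turn R to W, flip to black, move to (5,2). |black|=2
Step 2: on WHITE (5,2): turn R to N, flip to black, move to (4,2). |black|=3
Step 3: on WHITE (4,2): turn R to E, flip to black, move to (4,3). |black|=4

Answer: BLACK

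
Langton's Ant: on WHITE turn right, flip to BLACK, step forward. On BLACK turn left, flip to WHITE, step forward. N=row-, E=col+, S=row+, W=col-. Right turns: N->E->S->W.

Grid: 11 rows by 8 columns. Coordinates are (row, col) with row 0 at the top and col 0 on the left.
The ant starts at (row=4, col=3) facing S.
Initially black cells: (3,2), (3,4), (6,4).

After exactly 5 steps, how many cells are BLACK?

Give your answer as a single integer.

Step 1: on WHITE (4,3): turn R to W, flip to black, move to (4,2). |black|=4
Step 2: on WHITE (4,2): turn R to N, flip to black, move to (3,2). |black|=5
Step 3: on BLACK (3,2): turn L to W, flip to white, move to (3,1). |black|=4
Step 4: on WHITE (3,1): turn R to N, flip to black, move to (2,1). |black|=5
Step 5: on WHITE (2,1): turn R to E, flip to black, move to (2,2). |black|=6

Answer: 6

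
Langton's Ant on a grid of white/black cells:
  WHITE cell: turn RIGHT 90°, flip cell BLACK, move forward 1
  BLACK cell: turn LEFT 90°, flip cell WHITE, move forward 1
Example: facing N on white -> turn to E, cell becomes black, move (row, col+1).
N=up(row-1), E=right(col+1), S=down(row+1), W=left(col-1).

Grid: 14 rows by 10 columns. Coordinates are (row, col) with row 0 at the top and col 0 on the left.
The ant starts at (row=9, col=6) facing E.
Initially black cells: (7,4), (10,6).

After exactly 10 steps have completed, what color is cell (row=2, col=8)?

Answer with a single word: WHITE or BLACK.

Step 1: on WHITE (9,6): turn R to S, flip to black, move to (10,6). |black|=3
Step 2: on BLACK (10,6): turn L to E, flip to white, move to (10,7). |black|=2
Step 3: on WHITE (10,7): turn R to S, flip to black, move to (11,7). |black|=3
Step 4: on WHITE (11,7): turn R to W, flip to black, move to (11,6). |black|=4
Step 5: on WHITE (11,6): turn R to N, flip to black, move to (10,6). |black|=5
Step 6: on WHITE (10,6): turn R to E, flip to black, move to (10,7). |black|=6
Step 7: on BLACK (10,7): turn L to N, flip to white, move to (9,7). |black|=5
Step 8: on WHITE (9,7): turn R to E, flip to black, move to (9,8). |black|=6
Step 9: on WHITE (9,8): turn R to S, flip to black, move to (10,8). |black|=7
Step 10: on WHITE (10,8): turn R to W, flip to black, move to (10,7). |black|=8

Answer: WHITE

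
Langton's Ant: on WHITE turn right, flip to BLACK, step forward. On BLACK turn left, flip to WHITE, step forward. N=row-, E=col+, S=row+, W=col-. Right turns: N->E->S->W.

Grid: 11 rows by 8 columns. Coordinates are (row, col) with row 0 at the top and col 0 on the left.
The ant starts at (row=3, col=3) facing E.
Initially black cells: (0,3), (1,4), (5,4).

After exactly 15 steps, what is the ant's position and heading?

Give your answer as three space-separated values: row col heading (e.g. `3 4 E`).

Step 1: on WHITE (3,3): turn R to S, flip to black, move to (4,3). |black|=4
Step 2: on WHITE (4,3): turn R to W, flip to black, move to (4,2). |black|=5
Step 3: on WHITE (4,2): turn R to N, flip to black, move to (3,2). |black|=6
Step 4: on WHITE (3,2): turn R to E, flip to black, move to (3,3). |black|=7
Step 5: on BLACK (3,3): turn L to N, flip to white, move to (2,3). |black|=6
Step 6: on WHITE (2,3): turn R to E, flip to black, move to (2,4). |black|=7
Step 7: on WHITE (2,4): turn R to S, flip to black, move to (3,4). |black|=8
Step 8: on WHITE (3,4): turn R to W, flip to black, move to (3,3). |black|=9
Step 9: on WHITE (3,3): turn R to N, flip to black, move to (2,3). |black|=10
Step 10: on BLACK (2,3): turn L to W, flip to white, move to (2,2). |black|=9
Step 11: on WHITE (2,2): turn R to N, flip to black, move to (1,2). |black|=10
Step 12: on WHITE (1,2): turn R to E, flip to black, move to (1,3). |black|=11
Step 13: on WHITE (1,3): turn R to S, flip to black, move to (2,3). |black|=12
Step 14: on WHITE (2,3): turn R to W, flip to black, move to (2,2). |black|=13
Step 15: on BLACK (2,2): turn L to S, flip to white, move to (3,2). |black|=12

Answer: 3 2 S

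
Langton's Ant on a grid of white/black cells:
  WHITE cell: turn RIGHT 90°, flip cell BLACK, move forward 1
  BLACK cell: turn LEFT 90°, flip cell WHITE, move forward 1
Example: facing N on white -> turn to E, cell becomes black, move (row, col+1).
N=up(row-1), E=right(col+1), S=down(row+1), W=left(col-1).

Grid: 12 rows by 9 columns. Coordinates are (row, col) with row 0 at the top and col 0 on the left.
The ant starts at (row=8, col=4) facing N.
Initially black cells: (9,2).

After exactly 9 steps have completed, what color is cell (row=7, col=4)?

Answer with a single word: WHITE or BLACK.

Step 1: on WHITE (8,4): turn R to E, flip to black, move to (8,5). |black|=2
Step 2: on WHITE (8,5): turn R to S, flip to black, move to (9,5). |black|=3
Step 3: on WHITE (9,5): turn R to W, flip to black, move to (9,4). |black|=4
Step 4: on WHITE (9,4): turn R to N, flip to black, move to (8,4). |black|=5
Step 5: on BLACK (8,4): turn L to W, flip to white, move to (8,3). |black|=4
Step 6: on WHITE (8,3): turn R to N, flip to black, move to (7,3). |black|=5
Step 7: on WHITE (7,3): turn R to E, flip to black, move to (7,4). |black|=6
Step 8: on WHITE (7,4): turn R to S, flip to black, move to (8,4). |black|=7
Step 9: on WHITE (8,4): turn R to W, flip to black, move to (8,3). |black|=8

Answer: BLACK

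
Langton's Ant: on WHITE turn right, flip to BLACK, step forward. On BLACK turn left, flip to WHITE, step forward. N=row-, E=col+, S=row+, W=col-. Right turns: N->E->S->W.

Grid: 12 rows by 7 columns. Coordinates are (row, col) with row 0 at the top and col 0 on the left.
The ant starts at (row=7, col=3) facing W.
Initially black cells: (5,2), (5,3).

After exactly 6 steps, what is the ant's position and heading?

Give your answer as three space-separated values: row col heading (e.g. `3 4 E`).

Answer: 8 2 W

Derivation:
Step 1: on WHITE (7,3): turn R to N, flip to black, move to (6,3). |black|=3
Step 2: on WHITE (6,3): turn R to E, flip to black, move to (6,4). |black|=4
Step 3: on WHITE (6,4): turn R to S, flip to black, move to (7,4). |black|=5
Step 4: on WHITE (7,4): turn R to W, flip to black, move to (7,3). |black|=6
Step 5: on BLACK (7,3): turn L to S, flip to white, move to (8,3). |black|=5
Step 6: on WHITE (8,3): turn R to W, flip to black, move to (8,2). |black|=6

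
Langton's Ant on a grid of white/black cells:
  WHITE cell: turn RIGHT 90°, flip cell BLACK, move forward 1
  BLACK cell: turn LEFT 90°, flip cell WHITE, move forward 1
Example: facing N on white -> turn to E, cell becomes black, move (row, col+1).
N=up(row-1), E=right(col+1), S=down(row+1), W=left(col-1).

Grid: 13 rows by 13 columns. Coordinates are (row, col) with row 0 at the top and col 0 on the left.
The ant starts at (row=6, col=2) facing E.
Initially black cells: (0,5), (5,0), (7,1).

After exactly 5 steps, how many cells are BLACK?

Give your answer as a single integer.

Step 1: on WHITE (6,2): turn R to S, flip to black, move to (7,2). |black|=4
Step 2: on WHITE (7,2): turn R to W, flip to black, move to (7,1). |black|=5
Step 3: on BLACK (7,1): turn L to S, flip to white, move to (8,1). |black|=4
Step 4: on WHITE (8,1): turn R to W, flip to black, move to (8,0). |black|=5
Step 5: on WHITE (8,0): turn R to N, flip to black, move to (7,0). |black|=6

Answer: 6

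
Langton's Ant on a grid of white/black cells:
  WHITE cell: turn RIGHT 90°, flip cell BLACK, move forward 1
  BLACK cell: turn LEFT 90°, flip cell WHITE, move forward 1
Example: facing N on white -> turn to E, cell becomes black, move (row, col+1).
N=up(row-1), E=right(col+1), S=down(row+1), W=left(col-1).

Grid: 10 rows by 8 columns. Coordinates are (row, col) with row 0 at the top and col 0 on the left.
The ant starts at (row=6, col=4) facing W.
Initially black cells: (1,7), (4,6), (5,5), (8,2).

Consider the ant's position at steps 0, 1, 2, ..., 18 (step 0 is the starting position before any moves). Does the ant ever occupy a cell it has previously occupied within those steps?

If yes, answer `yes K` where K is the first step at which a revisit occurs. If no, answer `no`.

Answer: yes 8

Derivation:
Step 1: on WHITE (6,4): turn R to N, flip to black, move to (5,4). |black|=5 — new cell
Step 2: on WHITE (5,4): turn R to E, flip to black, move to (5,5). |black|=6 — new cell
Step 3: on BLACK (5,5): turn L to N, flip to white, move to (4,5). |black|=5 — new cell
Step 4: on WHITE (4,5): turn R to E, flip to black, move to (4,6). |black|=6 — new cell
Step 5: on BLACK (4,6): turn L to N, flip to white, move to (3,6). |black|=5 — new cell
Step 6: on WHITE (3,6): turn R to E, flip to black, move to (3,7). |black|=6 — new cell
Step 7: on WHITE (3,7): turn R to S, flip to black, move to (4,7). |black|=7 — new cell
Step 8: on WHITE (4,7): turn R to W, flip to black, move to (4,6). |black|=8 — REVISIT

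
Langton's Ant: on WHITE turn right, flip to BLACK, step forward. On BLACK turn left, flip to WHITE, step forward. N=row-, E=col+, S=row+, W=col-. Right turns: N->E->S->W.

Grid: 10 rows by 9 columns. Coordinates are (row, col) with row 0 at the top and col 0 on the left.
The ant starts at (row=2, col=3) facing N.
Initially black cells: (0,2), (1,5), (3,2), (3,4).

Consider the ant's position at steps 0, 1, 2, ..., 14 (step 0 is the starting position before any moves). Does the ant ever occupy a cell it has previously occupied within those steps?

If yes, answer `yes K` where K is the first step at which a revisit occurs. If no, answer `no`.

Step 1: on WHITE (2,3): turn R to E, flip to black, move to (2,4). |black|=5 — new cell
Step 2: on WHITE (2,4): turn R to S, flip to black, move to (3,4). |black|=6 — new cell
Step 3: on BLACK (3,4): turn L to E, flip to white, move to (3,5). |black|=5 — new cell
Step 4: on WHITE (3,5): turn R to S, flip to black, move to (4,5). |black|=6 — new cell
Step 5: on WHITE (4,5): turn R to W, flip to black, move to (4,4). |black|=7 — new cell
Step 6: on WHITE (4,4): turn R to N, flip to black, move to (3,4). |black|=8 — REVISIT

Answer: yes 6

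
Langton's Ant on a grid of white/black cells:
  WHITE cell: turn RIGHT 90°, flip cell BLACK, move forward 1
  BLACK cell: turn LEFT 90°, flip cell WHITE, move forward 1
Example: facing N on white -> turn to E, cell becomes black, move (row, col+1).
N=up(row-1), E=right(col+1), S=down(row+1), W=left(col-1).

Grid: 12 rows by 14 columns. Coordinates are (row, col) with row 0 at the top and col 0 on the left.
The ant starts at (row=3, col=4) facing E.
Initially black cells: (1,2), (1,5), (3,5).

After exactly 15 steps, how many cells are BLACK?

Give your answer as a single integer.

Answer: 12

Derivation:
Step 1: on WHITE (3,4): turn R to S, flip to black, move to (4,4). |black|=4
Step 2: on WHITE (4,4): turn R to W, flip to black, move to (4,3). |black|=5
Step 3: on WHITE (4,3): turn R to N, flip to black, move to (3,3). |black|=6
Step 4: on WHITE (3,3): turn R to E, flip to black, move to (3,4). |black|=7
Step 5: on BLACK (3,4): turn L to N, flip to white, move to (2,4). |black|=6
Step 6: on WHITE (2,4): turn R to E, flip to black, move to (2,5). |black|=7
Step 7: on WHITE (2,5): turn R to S, flip to black, move to (3,5). |black|=8
Step 8: on BLACK (3,5): turn L to E, flip to white, move to (3,6). |black|=7
Step 9: on WHITE (3,6): turn R to S, flip to black, move to (4,6). |black|=8
Step 10: on WHITE (4,6): turn R to W, flip to black, move to (4,5). |black|=9
Step 11: on WHITE (4,5): turn R to N, flip to black, move to (3,5). |black|=10
Step 12: on WHITE (3,5): turn R to E, flip to black, move to (3,6). |black|=11
Step 13: on BLACK (3,6): turn L to N, flip to white, move to (2,6). |black|=10
Step 14: on WHITE (2,6): turn R to E, flip to black, move to (2,7). |black|=11
Step 15: on WHITE (2,7): turn R to S, flip to black, move to (3,7). |black|=12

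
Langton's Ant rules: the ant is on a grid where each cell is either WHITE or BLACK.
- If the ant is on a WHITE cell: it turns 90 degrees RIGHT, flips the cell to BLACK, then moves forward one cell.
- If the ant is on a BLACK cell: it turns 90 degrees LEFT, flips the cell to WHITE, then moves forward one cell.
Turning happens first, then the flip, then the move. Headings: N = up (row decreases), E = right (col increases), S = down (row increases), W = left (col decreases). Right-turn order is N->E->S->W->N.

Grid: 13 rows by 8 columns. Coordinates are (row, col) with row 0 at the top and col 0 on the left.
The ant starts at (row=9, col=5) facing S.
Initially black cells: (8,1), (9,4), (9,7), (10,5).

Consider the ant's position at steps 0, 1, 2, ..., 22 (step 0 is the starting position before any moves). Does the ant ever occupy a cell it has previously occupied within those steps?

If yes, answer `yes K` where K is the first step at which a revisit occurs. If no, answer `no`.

Step 1: on WHITE (9,5): turn R to W, flip to black, move to (9,4). |black|=5 — new cell
Step 2: on BLACK (9,4): turn L to S, flip to white, move to (10,4). |black|=4 — new cell
Step 3: on WHITE (10,4): turn R to W, flip to black, move to (10,3). |black|=5 — new cell
Step 4: on WHITE (10,3): turn R to N, flip to black, move to (9,3). |black|=6 — new cell
Step 5: on WHITE (9,3): turn R to E, flip to black, move to (9,4). |black|=7 — REVISIT

Answer: yes 5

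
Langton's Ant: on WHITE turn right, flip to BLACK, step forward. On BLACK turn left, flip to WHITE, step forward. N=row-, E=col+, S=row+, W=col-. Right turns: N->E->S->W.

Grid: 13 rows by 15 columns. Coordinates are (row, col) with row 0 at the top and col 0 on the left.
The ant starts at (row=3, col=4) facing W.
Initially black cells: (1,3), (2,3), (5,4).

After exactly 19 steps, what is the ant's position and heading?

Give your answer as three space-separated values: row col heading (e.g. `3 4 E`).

Step 1: on WHITE (3,4): turn R to N, flip to black, move to (2,4). |black|=4
Step 2: on WHITE (2,4): turn R to E, flip to black, move to (2,5). |black|=5
Step 3: on WHITE (2,5): turn R to S, flip to black, move to (3,5). |black|=6
Step 4: on WHITE (3,5): turn R to W, flip to black, move to (3,4). |black|=7
Step 5: on BLACK (3,4): turn L to S, flip to white, move to (4,4). |black|=6
Step 6: on WHITE (4,4): turn R to W, flip to black, move to (4,3). |black|=7
Step 7: on WHITE (4,3): turn R to N, flip to black, move to (3,3). |black|=8
Step 8: on WHITE (3,3): turn R to E, flip to black, move to (3,4). |black|=9
Step 9: on WHITE (3,4): turn R to S, flip to black, move to (4,4). |black|=10
Step 10: on BLACK (4,4): turn L to E, flip to white, move to (4,5). |black|=9
Step 11: on WHITE (4,5): turn R to S, flip to black, move to (5,5). |black|=10
Step 12: on WHITE (5,5): turn R to W, flip to black, move to (5,4). |black|=11
Step 13: on BLACK (5,4): turn L to S, flip to white, move to (6,4). |black|=10
Step 14: on WHITE (6,4): turn R to W, flip to black, move to (6,3). |black|=11
Step 15: on WHITE (6,3): turn R to N, flip to black, move to (5,3). |black|=12
Step 16: on WHITE (5,3): turn R to E, flip to black, move to (5,4). |black|=13
Step 17: on WHITE (5,4): turn R to S, flip to black, move to (6,4). |black|=14
Step 18: on BLACK (6,4): turn L to E, flip to white, move to (6,5). |black|=13
Step 19: on WHITE (6,5): turn R to S, flip to black, move to (7,5). |black|=14

Answer: 7 5 S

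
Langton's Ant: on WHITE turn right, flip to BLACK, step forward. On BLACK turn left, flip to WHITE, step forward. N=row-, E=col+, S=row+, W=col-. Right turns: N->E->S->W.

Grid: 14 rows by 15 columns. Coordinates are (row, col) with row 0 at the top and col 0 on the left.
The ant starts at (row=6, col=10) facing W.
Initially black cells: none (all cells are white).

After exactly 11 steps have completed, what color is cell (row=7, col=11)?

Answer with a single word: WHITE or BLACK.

Answer: BLACK

Derivation:
Step 1: on WHITE (6,10): turn R to N, flip to black, move to (5,10). |black|=1
Step 2: on WHITE (5,10): turn R to E, flip to black, move to (5,11). |black|=2
Step 3: on WHITE (5,11): turn R to S, flip to black, move to (6,11). |black|=3
Step 4: on WHITE (6,11): turn R to W, flip to black, move to (6,10). |black|=4
Step 5: on BLACK (6,10): turn L to S, flip to white, move to (7,10). |black|=3
Step 6: on WHITE (7,10): turn R to W, flip to black, move to (7,9). |black|=4
Step 7: on WHITE (7,9): turn R to N, flip to black, move to (6,9). |black|=5
Step 8: on WHITE (6,9): turn R to E, flip to black, move to (6,10). |black|=6
Step 9: on WHITE (6,10): turn R to S, flip to black, move to (7,10). |black|=7
Step 10: on BLACK (7,10): turn L to E, flip to white, move to (7,11). |black|=6
Step 11: on WHITE (7,11): turn R to S, flip to black, move to (8,11). |black|=7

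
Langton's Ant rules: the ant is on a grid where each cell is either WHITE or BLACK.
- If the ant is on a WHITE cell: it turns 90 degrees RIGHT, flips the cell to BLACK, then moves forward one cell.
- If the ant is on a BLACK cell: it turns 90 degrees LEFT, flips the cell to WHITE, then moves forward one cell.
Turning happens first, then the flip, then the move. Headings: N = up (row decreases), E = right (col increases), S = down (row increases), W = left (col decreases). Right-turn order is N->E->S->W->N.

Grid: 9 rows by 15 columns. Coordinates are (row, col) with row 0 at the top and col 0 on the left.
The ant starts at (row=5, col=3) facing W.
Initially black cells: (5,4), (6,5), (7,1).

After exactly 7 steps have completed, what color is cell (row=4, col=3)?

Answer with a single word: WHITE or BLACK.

Answer: BLACK

Derivation:
Step 1: on WHITE (5,3): turn R to N, flip to black, move to (4,3). |black|=4
Step 2: on WHITE (4,3): turn R to E, flip to black, move to (4,4). |black|=5
Step 3: on WHITE (4,4): turn R to S, flip to black, move to (5,4). |black|=6
Step 4: on BLACK (5,4): turn L to E, flip to white, move to (5,5). |black|=5
Step 5: on WHITE (5,5): turn R to S, flip to black, move to (6,5). |black|=6
Step 6: on BLACK (6,5): turn L to E, flip to white, move to (6,6). |black|=5
Step 7: on WHITE (6,6): turn R to S, flip to black, move to (7,6). |black|=6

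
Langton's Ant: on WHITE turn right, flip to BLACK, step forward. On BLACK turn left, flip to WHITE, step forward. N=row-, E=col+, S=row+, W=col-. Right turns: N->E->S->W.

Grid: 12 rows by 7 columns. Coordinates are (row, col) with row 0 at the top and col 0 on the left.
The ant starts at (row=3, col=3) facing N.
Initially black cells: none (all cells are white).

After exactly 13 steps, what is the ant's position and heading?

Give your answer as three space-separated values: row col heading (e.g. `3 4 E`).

Step 1: on WHITE (3,3): turn R to E, flip to black, move to (3,4). |black|=1
Step 2: on WHITE (3,4): turn R to S, flip to black, move to (4,4). |black|=2
Step 3: on WHITE (4,4): turn R to W, flip to black, move to (4,3). |black|=3
Step 4: on WHITE (4,3): turn R to N, flip to black, move to (3,3). |black|=4
Step 5: on BLACK (3,3): turn L to W, flip to white, move to (3,2). |black|=3
Step 6: on WHITE (3,2): turn R to N, flip to black, move to (2,2). |black|=4
Step 7: on WHITE (2,2): turn R to E, flip to black, move to (2,3). |black|=5
Step 8: on WHITE (2,3): turn R to S, flip to black, move to (3,3). |black|=6
Step 9: on WHITE (3,3): turn R to W, flip to black, move to (3,2). |black|=7
Step 10: on BLACK (3,2): turn L to S, flip to white, move to (4,2). |black|=6
Step 11: on WHITE (4,2): turn R to W, flip to black, move to (4,1). |black|=7
Step 12: on WHITE (4,1): turn R to N, flip to black, move to (3,1). |black|=8
Step 13: on WHITE (3,1): turn R to E, flip to black, move to (3,2). |black|=9

Answer: 3 2 E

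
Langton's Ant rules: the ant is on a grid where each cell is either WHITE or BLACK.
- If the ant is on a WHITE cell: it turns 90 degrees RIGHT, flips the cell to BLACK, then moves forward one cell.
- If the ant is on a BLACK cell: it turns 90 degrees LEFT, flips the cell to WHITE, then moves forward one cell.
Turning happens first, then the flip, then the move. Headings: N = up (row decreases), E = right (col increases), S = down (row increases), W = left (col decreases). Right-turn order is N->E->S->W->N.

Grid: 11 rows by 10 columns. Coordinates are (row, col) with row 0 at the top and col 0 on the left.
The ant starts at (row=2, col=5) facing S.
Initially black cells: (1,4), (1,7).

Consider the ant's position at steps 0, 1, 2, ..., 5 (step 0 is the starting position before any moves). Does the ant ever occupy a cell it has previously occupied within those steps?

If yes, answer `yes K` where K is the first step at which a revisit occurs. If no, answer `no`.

Step 1: on WHITE (2,5): turn R to W, flip to black, move to (2,4). |black|=3 — new cell
Step 2: on WHITE (2,4): turn R to N, flip to black, move to (1,4). |black|=4 — new cell
Step 3: on BLACK (1,4): turn L to W, flip to white, move to (1,3). |black|=3 — new cell
Step 4: on WHITE (1,3): turn R to N, flip to black, move to (0,3). |black|=4 — new cell
Step 5: on WHITE (0,3): turn R to E, flip to black, move to (0,4). |black|=5 — new cell
No revisit within 5 steps.

Answer: no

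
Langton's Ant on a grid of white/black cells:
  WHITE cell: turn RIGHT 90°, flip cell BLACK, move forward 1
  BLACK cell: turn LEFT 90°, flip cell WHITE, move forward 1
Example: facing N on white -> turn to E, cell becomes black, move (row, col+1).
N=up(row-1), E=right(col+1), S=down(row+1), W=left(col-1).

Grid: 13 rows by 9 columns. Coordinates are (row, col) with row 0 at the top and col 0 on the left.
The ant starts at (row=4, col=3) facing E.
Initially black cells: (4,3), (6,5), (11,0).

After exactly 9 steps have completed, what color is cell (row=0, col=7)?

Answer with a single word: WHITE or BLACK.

Answer: WHITE

Derivation:
Step 1: on BLACK (4,3): turn L to N, flip to white, move to (3,3). |black|=2
Step 2: on WHITE (3,3): turn R to E, flip to black, move to (3,4). |black|=3
Step 3: on WHITE (3,4): turn R to S, flip to black, move to (4,4). |black|=4
Step 4: on WHITE (4,4): turn R to W, flip to black, move to (4,3). |black|=5
Step 5: on WHITE (4,3): turn R to N, flip to black, move to (3,3). |black|=6
Step 6: on BLACK (3,3): turn L to W, flip to white, move to (3,2). |black|=5
Step 7: on WHITE (3,2): turn R to N, flip to black, move to (2,2). |black|=6
Step 8: on WHITE (2,2): turn R to E, flip to black, move to (2,3). |black|=7
Step 9: on WHITE (2,3): turn R to S, flip to black, move to (3,3). |black|=8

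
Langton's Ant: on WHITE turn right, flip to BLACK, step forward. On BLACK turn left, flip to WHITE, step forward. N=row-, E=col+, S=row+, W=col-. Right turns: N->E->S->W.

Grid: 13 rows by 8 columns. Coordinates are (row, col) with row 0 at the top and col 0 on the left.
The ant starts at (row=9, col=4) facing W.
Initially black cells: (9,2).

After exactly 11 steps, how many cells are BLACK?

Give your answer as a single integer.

Answer: 8

Derivation:
Step 1: on WHITE (9,4): turn R to N, flip to black, move to (8,4). |black|=2
Step 2: on WHITE (8,4): turn R to E, flip to black, move to (8,5). |black|=3
Step 3: on WHITE (8,5): turn R to S, flip to black, move to (9,5). |black|=4
Step 4: on WHITE (9,5): turn R to W, flip to black, move to (9,4). |black|=5
Step 5: on BLACK (9,4): turn L to S, flip to white, move to (10,4). |black|=4
Step 6: on WHITE (10,4): turn R to W, flip to black, move to (10,3). |black|=5
Step 7: on WHITE (10,3): turn R to N, flip to black, move to (9,3). |black|=6
Step 8: on WHITE (9,3): turn R to E, flip to black, move to (9,4). |black|=7
Step 9: on WHITE (9,4): turn R to S, flip to black, move to (10,4). |black|=8
Step 10: on BLACK (10,4): turn L to E, flip to white, move to (10,5). |black|=7
Step 11: on WHITE (10,5): turn R to S, flip to black, move to (11,5). |black|=8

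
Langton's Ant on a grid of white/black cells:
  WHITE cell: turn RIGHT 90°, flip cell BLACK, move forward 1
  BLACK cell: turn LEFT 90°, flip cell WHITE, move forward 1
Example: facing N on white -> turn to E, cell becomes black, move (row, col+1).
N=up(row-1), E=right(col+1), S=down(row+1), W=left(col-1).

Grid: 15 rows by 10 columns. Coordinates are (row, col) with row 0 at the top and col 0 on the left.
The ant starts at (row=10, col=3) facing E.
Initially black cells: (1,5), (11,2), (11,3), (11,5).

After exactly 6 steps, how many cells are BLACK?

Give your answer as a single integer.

Step 1: on WHITE (10,3): turn R to S, flip to black, move to (11,3). |black|=5
Step 2: on BLACK (11,3): turn L to E, flip to white, move to (11,4). |black|=4
Step 3: on WHITE (11,4): turn R to S, flip to black, move to (12,4). |black|=5
Step 4: on WHITE (12,4): turn R to W, flip to black, move to (12,3). |black|=6
Step 5: on WHITE (12,3): turn R to N, flip to black, move to (11,3). |black|=7
Step 6: on WHITE (11,3): turn R to E, flip to black, move to (11,4). |black|=8

Answer: 8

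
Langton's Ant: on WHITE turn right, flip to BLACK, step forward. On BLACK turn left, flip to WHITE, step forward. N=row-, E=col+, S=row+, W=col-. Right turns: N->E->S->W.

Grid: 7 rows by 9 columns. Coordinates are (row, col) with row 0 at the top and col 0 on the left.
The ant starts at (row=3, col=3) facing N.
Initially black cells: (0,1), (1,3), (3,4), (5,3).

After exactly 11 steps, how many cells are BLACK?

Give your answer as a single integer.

Step 1: on WHITE (3,3): turn R to E, flip to black, move to (3,4). |black|=5
Step 2: on BLACK (3,4): turn L to N, flip to white, move to (2,4). |black|=4
Step 3: on WHITE (2,4): turn R to E, flip to black, move to (2,5). |black|=5
Step 4: on WHITE (2,5): turn R to S, flip to black, move to (3,5). |black|=6
Step 5: on WHITE (3,5): turn R to W, flip to black, move to (3,4). |black|=7
Step 6: on WHITE (3,4): turn R to N, flip to black, move to (2,4). |black|=8
Step 7: on BLACK (2,4): turn L to W, flip to white, move to (2,3). |black|=7
Step 8: on WHITE (2,3): turn R to N, flip to black, move to (1,3). |black|=8
Step 9: on BLACK (1,3): turn L to W, flip to white, move to (1,2). |black|=7
Step 10: on WHITE (1,2): turn R to N, flip to black, move to (0,2). |black|=8
Step 11: on WHITE (0,2): turn R to E, flip to black, move to (0,3). |black|=9

Answer: 9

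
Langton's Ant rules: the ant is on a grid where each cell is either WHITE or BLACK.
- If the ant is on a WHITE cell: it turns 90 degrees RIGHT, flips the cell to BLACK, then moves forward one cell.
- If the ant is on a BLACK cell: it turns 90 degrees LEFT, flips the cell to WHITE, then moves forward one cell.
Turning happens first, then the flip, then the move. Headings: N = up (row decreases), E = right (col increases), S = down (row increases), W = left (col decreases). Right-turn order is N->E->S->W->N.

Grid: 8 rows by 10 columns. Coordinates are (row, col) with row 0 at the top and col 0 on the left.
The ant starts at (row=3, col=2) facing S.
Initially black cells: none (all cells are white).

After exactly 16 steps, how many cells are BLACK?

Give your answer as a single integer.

Answer: 8

Derivation:
Step 1: on WHITE (3,2): turn R to W, flip to black, move to (3,1). |black|=1
Step 2: on WHITE (3,1): turn R to N, flip to black, move to (2,1). |black|=2
Step 3: on WHITE (2,1): turn R to E, flip to black, move to (2,2). |black|=3
Step 4: on WHITE (2,2): turn R to S, flip to black, move to (3,2). |black|=4
Step 5: on BLACK (3,2): turn L to E, flip to white, move to (3,3). |black|=3
Step 6: on WHITE (3,3): turn R to S, flip to black, move to (4,3). |black|=4
Step 7: on WHITE (4,3): turn R to W, flip to black, move to (4,2). |black|=5
Step 8: on WHITE (4,2): turn R to N, flip to black, move to (3,2). |black|=6
Step 9: on WHITE (3,2): turn R to E, flip to black, move to (3,3). |black|=7
Step 10: on BLACK (3,3): turn L to N, flip to white, move to (2,3). |black|=6
Step 11: on WHITE (2,3): turn R to E, flip to black, move to (2,4). |black|=7
Step 12: on WHITE (2,4): turn R to S, flip to black, move to (3,4). |black|=8
Step 13: on WHITE (3,4): turn R to W, flip to black, move to (3,3). |black|=9
Step 14: on WHITE (3,3): turn R to N, flip to black, move to (2,3). |black|=10
Step 15: on BLACK (2,3): turn L to W, flip to white, move to (2,2). |black|=9
Step 16: on BLACK (2,2): turn L to S, flip to white, move to (3,2). |black|=8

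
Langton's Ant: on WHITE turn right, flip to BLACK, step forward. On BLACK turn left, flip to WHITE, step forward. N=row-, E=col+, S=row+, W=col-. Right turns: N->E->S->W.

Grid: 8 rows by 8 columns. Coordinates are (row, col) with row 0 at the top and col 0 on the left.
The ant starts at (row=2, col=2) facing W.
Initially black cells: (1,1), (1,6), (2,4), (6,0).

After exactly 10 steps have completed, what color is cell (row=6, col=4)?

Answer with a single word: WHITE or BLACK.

Answer: WHITE

Derivation:
Step 1: on WHITE (2,2): turn R to N, flip to black, move to (1,2). |black|=5
Step 2: on WHITE (1,2): turn R to E, flip to black, move to (1,3). |black|=6
Step 3: on WHITE (1,3): turn R to S, flip to black, move to (2,3). |black|=7
Step 4: on WHITE (2,3): turn R to W, flip to black, move to (2,2). |black|=8
Step 5: on BLACK (2,2): turn L to S, flip to white, move to (3,2). |black|=7
Step 6: on WHITE (3,2): turn R to W, flip to black, move to (3,1). |black|=8
Step 7: on WHITE (3,1): turn R to N, flip to black, move to (2,1). |black|=9
Step 8: on WHITE (2,1): turn R to E, flip to black, move to (2,2). |black|=10
Step 9: on WHITE (2,2): turn R to S, flip to black, move to (3,2). |black|=11
Step 10: on BLACK (3,2): turn L to E, flip to white, move to (3,3). |black|=10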